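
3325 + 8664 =11989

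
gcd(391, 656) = 1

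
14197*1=14197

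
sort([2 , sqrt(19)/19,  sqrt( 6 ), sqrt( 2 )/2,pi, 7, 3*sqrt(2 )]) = [ sqrt(19)/19,sqrt( 2 ) /2  ,  2,sqrt( 6) , pi,3*sqrt( 2),7 ] 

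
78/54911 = 78/54911 = 0.00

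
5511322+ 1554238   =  7065560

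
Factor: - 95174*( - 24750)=2355556500 = 2^2*3^2*5^3*11^1 * 23^1*2069^1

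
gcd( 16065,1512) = 189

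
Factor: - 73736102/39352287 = -2^1*3^( - 1) * 11^1*13^( - 1) * 19^(  -  1)*23^(-1 )*97^1 * 109^1 * 317^1*2309^( - 1)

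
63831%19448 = 5487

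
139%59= 21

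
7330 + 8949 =16279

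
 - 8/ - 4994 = 4/2497=0.00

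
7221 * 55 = 397155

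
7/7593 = 7/7593 = 0.00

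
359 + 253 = 612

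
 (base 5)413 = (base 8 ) 154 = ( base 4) 1230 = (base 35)33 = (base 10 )108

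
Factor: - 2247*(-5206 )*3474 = 2^2*3^3*7^1*19^1 * 107^1*137^1*193^1 = 40638442068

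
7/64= 7/64 = 0.11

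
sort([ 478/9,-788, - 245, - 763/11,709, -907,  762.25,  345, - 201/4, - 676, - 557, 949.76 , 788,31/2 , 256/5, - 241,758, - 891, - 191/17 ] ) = [ - 907, - 891, - 788 ,  -  676, - 557,-245,  -  241, - 763/11, - 201/4,  -  191/17,31/2,256/5,478/9,345, 709,758, 762.25,788,949.76 ] 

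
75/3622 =75/3622 = 0.02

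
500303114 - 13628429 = 486674685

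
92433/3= 30811=30811.00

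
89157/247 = 89157/247=360.96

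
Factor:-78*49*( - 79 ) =301938 = 2^1*3^1*7^2*13^1*79^1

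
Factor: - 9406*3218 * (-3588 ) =2^4*3^1*13^1*23^1*1609^1*4703^1 = 108603406704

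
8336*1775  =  14796400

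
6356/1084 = 5+234/271=5.86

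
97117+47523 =144640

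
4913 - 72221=-67308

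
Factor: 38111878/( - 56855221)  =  -2^1*7^1*41^1* 67^1*991^1*56855221^(-1)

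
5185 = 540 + 4645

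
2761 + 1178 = 3939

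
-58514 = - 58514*1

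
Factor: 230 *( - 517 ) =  -118910 = - 2^1*5^1*11^1*23^1*47^1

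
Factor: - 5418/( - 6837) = 2^1*3^1*7^1*53^( - 1) = 42/53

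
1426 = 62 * 23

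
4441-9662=-5221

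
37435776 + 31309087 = 68744863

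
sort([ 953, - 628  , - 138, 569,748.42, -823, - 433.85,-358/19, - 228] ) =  [ - 823 ,-628, - 433.85, - 228,-138, - 358/19,569,748.42,953 ]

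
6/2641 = 6/2641 = 0.00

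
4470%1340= 450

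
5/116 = 5/116 = 0.04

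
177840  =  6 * 29640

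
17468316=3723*4692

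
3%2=1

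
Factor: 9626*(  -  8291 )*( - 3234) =2^2*3^1*7^2*11^1*4813^1*8291^1 = 258102842844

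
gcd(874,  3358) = 46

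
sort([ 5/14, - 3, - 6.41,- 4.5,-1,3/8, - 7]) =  [ - 7, - 6.41, - 4.5,-3, - 1, 5/14, 3/8]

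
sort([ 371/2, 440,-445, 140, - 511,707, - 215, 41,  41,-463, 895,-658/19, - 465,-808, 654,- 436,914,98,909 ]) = [-808 , - 511,-465,-463,-445, - 436, - 215, - 658/19, 41,41, 98, 140,371/2, 440, 654, 707,895, 909,914 ]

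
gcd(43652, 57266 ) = 2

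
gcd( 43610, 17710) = 70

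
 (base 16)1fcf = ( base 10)8143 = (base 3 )102011121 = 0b1111111001111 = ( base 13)3925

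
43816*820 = 35929120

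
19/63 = 19/63=0.30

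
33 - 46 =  - 13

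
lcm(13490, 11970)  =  849870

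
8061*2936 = 23667096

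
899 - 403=496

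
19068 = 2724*7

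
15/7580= 3/1516 =0.00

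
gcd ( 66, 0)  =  66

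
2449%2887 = 2449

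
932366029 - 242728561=689637468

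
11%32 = 11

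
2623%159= 79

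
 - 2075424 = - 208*9978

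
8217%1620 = 117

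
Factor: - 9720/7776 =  - 5/4 = - 2^(-2)*5^1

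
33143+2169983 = 2203126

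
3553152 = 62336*57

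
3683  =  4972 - 1289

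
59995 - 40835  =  19160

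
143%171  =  143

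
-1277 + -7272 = -8549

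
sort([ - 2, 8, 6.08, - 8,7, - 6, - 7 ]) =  [ - 8, - 7, - 6, - 2,6.08, 7, 8]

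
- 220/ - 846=110/423 = 0.26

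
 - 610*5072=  -3093920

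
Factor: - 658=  - 2^1*7^1*47^1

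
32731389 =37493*873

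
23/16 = 23/16= 1.44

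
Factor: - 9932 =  - 2^2*13^1*191^1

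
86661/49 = 86661/49= 1768.59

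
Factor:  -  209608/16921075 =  - 2^3*5^( - 2)*7^1*19^1*71^( - 1)*197^1*9533^( - 1)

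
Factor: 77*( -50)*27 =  - 103950 = - 2^1 * 3^3 *5^2 * 7^1*11^1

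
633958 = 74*8567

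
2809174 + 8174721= 10983895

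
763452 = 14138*54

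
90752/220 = 412 + 28/55 = 412.51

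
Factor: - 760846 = -2^1*380423^1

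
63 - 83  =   - 20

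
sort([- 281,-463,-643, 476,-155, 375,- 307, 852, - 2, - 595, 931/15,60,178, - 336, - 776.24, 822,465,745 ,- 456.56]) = [-776.24, - 643,  -  595,-463, - 456.56, - 336, - 307,-281,-155, - 2, 60, 931/15 , 178, 375, 465,476, 745, 822, 852 ]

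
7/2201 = 7/2201 = 0.00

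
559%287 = 272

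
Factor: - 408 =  - 2^3 * 3^1*17^1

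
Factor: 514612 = 2^2*7^1* 18379^1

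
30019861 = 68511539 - 38491678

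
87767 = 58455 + 29312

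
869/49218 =869/49218 = 0.02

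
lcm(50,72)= 1800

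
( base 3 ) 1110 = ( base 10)39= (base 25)1E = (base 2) 100111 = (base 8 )47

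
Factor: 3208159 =31^1*37^1*2797^1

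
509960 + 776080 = 1286040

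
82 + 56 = 138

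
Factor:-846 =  - 2^1*3^2*47^1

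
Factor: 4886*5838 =2^2*3^1*7^2*139^1*349^1  =  28524468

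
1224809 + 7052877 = 8277686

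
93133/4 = 23283 + 1/4 = 23283.25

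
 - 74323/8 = -9291+5/8 = - 9290.38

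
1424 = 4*356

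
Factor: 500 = 2^2*5^3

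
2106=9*234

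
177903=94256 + 83647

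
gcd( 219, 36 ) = 3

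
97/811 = 97/811 = 0.12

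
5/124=5/124 = 0.04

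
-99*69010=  - 6831990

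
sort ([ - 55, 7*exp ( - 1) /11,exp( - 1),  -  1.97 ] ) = [ - 55,-1.97,7*exp( - 1)/11,exp( - 1) ] 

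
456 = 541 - 85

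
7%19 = 7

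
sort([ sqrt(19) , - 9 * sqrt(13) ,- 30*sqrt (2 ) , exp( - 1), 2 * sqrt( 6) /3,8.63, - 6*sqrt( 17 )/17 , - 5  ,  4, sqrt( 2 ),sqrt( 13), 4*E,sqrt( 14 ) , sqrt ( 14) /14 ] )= [ - 30 * sqrt(2 ), - 9*sqrt(13), - 5, - 6*sqrt(17 ) /17 , sqrt(14) /14, exp( - 1),sqrt(2),  2*sqrt(6 ) /3,sqrt(13),sqrt(14), 4, sqrt(19), 8.63, 4*E ] 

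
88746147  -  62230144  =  26516003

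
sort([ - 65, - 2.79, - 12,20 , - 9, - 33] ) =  [-65, - 33,- 12, - 9, - 2.79,  20 ]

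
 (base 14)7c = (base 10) 110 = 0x6E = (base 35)35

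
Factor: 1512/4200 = 3^2*5^( -2 ) = 9/25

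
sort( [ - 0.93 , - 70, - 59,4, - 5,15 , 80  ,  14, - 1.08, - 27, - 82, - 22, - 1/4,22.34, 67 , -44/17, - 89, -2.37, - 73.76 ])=[ - 89, - 82, - 73.76, - 70, - 59, -27, - 22, - 5, - 44/17, - 2.37, - 1.08,  -  0.93, - 1/4, 4 , 14, 15,22.34,67, 80] 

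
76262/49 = 76262/49 = 1556.37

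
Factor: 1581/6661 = 3^1*17^1* 31^1*6661^( - 1 ) 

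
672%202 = 66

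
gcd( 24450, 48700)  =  50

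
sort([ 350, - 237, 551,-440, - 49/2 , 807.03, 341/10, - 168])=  [ - 440, - 237,-168,-49/2,341/10 , 350, 551  ,  807.03] 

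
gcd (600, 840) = 120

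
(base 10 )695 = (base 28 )on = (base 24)14n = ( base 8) 1267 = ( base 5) 10240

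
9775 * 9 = 87975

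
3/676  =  3/676 = 0.00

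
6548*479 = 3136492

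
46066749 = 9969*4621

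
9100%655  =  585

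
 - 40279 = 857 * (  -  47) 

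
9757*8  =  78056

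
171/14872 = 171/14872 = 0.01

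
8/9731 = 8/9731 =0.00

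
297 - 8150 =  - 7853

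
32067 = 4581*7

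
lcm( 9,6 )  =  18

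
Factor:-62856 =-2^3*3^4*97^1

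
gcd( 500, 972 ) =4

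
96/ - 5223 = - 1 + 1709/1741  =  - 0.02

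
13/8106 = 13/8106 = 0.00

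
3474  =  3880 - 406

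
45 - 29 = 16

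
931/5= 186 + 1/5 = 186.20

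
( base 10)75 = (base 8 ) 113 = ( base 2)1001011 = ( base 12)63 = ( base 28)2J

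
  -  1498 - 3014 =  - 4512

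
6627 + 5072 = 11699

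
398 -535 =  - 137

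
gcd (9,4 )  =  1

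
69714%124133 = 69714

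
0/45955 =0 = 0.00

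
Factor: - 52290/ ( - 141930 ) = 7^1*19^ ( - 1) = 7/19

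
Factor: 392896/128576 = 877/287 = 7^( - 1) * 41^ ( - 1)*877^1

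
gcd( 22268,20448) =4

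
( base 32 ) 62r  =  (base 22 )CJ9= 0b1100001011011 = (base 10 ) 6235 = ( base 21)e2j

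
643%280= 83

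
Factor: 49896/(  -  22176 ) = -2^( - 2 ) * 3^2 = - 9/4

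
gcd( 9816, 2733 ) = 3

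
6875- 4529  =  2346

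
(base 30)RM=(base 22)1FI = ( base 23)1D4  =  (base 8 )1500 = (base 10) 832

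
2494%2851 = 2494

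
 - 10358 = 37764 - 48122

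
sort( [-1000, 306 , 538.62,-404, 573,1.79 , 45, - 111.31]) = [-1000, - 404, - 111.31,1.79, 45, 306, 538.62, 573]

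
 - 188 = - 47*4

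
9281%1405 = 851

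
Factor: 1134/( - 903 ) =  - 2^1*3^3*43^ ( - 1) = - 54/43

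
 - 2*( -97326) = 194652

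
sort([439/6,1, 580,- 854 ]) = [  -  854 , 1, 439/6, 580]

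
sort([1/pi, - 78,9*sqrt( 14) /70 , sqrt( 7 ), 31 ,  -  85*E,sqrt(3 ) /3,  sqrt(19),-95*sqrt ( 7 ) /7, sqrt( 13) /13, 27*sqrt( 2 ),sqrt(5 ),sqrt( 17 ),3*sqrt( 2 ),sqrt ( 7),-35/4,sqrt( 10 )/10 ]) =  [-85*E,-78,-95*sqrt(7)/7, -35/4, sqrt(13 )/13,  sqrt(10) /10,1/pi,9*sqrt( 14 )/70, sqrt(3)/3,sqrt( 5),sqrt ( 7),sqrt( 7),sqrt( 17 ),3*sqrt (2 ), sqrt( 19),31,  27*sqrt(2) ] 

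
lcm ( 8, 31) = 248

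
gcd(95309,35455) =1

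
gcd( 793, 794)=1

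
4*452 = 1808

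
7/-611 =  - 1 + 604/611 = - 0.01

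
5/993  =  5/993 = 0.01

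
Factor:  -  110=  - 2^1 * 5^1*11^1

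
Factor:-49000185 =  - 3^2*5^1*13^1*83761^1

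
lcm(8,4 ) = 8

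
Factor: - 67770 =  - 2^1* 3^3*5^1*251^1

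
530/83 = 6 + 32/83 = 6.39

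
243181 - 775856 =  - 532675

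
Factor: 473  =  11^1 * 43^1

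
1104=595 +509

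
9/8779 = 9/8779 = 0.00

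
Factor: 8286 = 2^1*3^1 * 1381^1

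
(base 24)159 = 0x2C1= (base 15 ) 320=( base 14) 385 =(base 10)705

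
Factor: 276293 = 276293^1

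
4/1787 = 4/1787 = 0.00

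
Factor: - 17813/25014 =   -  47/66 = - 2^( - 1 )*3^( - 1 )*11^(- 1 )*47^1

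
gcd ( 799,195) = 1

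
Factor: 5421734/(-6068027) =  - 2^1*7^( - 1)* 257^(-1)*3373^ ( - 1)*2710867^1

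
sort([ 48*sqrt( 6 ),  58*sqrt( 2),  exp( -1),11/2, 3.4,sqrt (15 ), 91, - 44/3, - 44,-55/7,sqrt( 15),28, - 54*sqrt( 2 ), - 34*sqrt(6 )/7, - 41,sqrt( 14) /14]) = [ - 54*sqrt( 2), - 44,-41, - 44/3, - 34*sqrt(6)/7,-55/7 , sqrt ( 14 ) /14,exp( - 1),3.4,sqrt( 15),sqrt( 15),11/2,28,58*sqrt(2),91, 48*sqrt( 6 )]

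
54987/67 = 54987/67=820.70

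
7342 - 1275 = 6067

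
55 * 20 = 1100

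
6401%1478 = 489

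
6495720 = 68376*95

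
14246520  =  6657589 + 7588931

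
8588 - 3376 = 5212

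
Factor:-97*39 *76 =-2^2*3^1*13^1*19^1*97^1 =- 287508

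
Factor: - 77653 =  - 19^1*61^1*67^1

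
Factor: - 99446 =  - 2^1*19^1*2617^1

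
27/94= 27/94 = 0.29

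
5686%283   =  26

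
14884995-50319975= - 35434980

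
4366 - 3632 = 734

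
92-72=20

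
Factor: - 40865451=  - 3^1*11^2*112577^1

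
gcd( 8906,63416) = 2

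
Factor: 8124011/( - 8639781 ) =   -  3^( - 1)*7^1*17^1*233^1*293^1 * 2879927^( - 1)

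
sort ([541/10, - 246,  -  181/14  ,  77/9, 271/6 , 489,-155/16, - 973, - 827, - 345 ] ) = [ - 973, - 827, - 345, -246, - 181/14 , - 155/16,77/9, 271/6,541/10, 489 ] 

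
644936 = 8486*76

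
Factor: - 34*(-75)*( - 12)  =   - 30600 = -  2^3* 3^2*5^2*17^1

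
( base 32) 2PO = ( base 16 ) b38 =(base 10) 2872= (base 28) 3ig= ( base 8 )5470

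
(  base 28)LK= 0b1001100000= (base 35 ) HD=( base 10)608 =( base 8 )1140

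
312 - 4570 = - 4258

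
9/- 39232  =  -1+39223/39232=- 0.00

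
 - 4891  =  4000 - 8891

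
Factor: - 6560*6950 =-45592000 = - 2^6*5^3*41^1*139^1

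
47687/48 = 47687/48 = 993.48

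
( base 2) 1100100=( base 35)2u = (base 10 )100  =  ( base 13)79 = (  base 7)202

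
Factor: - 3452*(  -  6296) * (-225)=-2^5*3^2*5^2*787^1*863^1 = -4890103200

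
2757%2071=686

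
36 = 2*18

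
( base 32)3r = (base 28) 4b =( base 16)7b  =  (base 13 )96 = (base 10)123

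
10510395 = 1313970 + 9196425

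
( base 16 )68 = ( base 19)59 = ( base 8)150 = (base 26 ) 40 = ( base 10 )104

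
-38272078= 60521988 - 98794066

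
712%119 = 117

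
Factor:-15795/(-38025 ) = 3^3*5^ ( - 1 ) *13^( - 1) =27/65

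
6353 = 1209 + 5144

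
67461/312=22487/104= 216.22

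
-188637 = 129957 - 318594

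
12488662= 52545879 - 40057217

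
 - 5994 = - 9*666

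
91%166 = 91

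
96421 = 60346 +36075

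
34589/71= 487 + 12/71 = 487.17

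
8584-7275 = 1309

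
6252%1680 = 1212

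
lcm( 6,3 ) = 6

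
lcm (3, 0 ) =0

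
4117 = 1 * 4117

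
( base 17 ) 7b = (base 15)8A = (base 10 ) 130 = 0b10000010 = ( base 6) 334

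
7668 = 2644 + 5024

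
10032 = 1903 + 8129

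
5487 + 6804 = 12291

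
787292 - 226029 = 561263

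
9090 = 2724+6366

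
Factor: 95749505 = 5^1 * 19149901^1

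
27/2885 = 27/2885= 0.01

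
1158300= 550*2106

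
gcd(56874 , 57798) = 6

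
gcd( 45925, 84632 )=1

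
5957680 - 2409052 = 3548628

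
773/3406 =773/3406 = 0.23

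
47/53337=47/53337 = 0.00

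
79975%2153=314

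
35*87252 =3053820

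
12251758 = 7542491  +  4709267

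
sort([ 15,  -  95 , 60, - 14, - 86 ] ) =[-95,-86 , - 14,15,60]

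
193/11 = 193/11 = 17.55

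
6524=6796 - 272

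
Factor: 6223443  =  3^1*2074481^1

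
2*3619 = 7238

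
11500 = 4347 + 7153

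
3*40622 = 121866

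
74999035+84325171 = 159324206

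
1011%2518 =1011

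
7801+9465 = 17266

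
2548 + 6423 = 8971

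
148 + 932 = 1080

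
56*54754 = 3066224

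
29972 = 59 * 508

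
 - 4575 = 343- 4918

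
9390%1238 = 724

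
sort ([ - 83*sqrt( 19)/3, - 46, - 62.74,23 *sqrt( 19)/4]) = [ - 83*sqrt(19) /3,-62.74, - 46,23 * sqrt(19) /4]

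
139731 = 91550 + 48181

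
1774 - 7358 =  - 5584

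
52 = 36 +16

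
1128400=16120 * 70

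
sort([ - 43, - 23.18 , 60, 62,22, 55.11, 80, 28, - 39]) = [ - 43, - 39, -23.18,22,28 , 55.11, 60, 62, 80 ] 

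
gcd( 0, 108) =108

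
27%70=27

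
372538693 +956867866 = 1329406559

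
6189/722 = 6189/722  =  8.57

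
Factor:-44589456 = -2^4*3^2*23^1* 13463^1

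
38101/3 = 12700 + 1/3 = 12700.33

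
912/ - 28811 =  - 1 + 27899/28811 = -0.03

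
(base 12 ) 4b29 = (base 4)2011101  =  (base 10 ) 8529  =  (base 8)20521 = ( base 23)g2j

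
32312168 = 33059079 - 746911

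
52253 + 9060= 61313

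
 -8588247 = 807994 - 9396241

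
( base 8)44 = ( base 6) 100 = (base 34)12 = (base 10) 36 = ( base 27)19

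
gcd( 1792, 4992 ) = 128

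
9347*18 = 168246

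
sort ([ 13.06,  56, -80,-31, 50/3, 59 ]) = [ - 80, - 31,  13.06, 50/3, 56, 59] 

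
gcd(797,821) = 1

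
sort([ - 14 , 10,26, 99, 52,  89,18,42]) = [ - 14,10,18,26, 42,52, 89,99 ]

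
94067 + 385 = 94452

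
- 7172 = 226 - 7398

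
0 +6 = 6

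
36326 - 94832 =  - 58506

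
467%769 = 467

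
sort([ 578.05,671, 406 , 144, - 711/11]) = [ - 711/11, 144, 406 , 578.05, 671]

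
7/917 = 1/131 = 0.01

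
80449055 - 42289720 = 38159335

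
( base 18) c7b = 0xFB9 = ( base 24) 6nh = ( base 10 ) 4025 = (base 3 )12112002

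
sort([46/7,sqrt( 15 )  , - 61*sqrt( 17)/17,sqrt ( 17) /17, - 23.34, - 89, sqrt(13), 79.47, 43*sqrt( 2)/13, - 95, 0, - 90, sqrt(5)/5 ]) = [ - 95, - 90, - 89, - 23.34, - 61  *sqrt( 17 )/17, 0, sqrt(17 )/17, sqrt( 5)/5,  sqrt( 13), sqrt( 15), 43*sqrt (2 )/13, 46/7, 79.47] 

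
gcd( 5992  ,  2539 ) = 1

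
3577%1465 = 647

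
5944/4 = 1486 = 1486.00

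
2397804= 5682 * 422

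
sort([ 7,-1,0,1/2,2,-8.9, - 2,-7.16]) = [ - 8.9,-7.16,- 2 , - 1, 0,1/2,2,7 ] 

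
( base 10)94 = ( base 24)3m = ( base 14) 6a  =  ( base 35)2O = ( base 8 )136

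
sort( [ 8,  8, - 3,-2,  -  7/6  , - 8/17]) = [ - 3, -2,-7/6, - 8/17, 8, 8 ] 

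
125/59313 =125/59313 =0.00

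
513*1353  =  694089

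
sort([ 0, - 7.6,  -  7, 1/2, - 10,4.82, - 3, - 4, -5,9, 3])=[ - 10, - 7.6, - 7, - 5, - 4 , - 3,0, 1/2 , 3,4.82,9 ] 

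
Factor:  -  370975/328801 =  - 5^2*19^1*421^( - 1 ) = -475/421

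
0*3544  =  0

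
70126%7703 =799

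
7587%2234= 885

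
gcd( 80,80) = 80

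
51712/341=51712/341 = 151.65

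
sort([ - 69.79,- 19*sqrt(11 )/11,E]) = [  -  69.79,  -  19*sqrt(11 )/11,E]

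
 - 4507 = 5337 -9844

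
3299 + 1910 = 5209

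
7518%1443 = 303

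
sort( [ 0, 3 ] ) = [0,3]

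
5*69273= 346365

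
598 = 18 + 580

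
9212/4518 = 2 + 88/2259 = 2.04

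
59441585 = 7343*8095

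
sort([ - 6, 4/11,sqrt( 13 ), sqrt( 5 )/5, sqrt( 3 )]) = [ - 6, 4/11,sqrt( 5)/5,sqrt(3),sqrt( 13) ]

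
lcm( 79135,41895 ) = 712215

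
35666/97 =35666/97 = 367.69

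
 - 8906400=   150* ( - 59376) 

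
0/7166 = 0 = 0.00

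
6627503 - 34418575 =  - 27791072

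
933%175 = 58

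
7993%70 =13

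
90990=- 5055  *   ( - 18)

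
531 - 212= 319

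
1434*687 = 985158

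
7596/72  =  211/2 = 105.50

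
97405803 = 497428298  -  400022495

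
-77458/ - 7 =77458/7 = 11065.43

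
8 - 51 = - 43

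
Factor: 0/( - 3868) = 0^1 = 0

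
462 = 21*22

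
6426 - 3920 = 2506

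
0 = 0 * 2896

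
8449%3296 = 1857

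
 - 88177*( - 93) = 8200461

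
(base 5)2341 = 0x15A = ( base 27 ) cm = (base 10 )346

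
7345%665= 30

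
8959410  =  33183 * 270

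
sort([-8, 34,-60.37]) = [-60.37, - 8,34 ]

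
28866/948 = 4811/158 = 30.45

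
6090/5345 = 1218/1069 = 1.14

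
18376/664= 27+56/83 = 27.67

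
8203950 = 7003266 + 1200684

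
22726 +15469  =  38195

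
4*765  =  3060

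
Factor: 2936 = 2^3*367^1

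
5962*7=41734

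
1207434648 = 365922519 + 841512129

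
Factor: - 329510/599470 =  -83^1*151^( - 1) = - 83/151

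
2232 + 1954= 4186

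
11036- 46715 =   -  35679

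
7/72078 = 7/72078 = 0.00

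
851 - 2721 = -1870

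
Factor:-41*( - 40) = 1640  =  2^3 *5^1 * 41^1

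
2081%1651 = 430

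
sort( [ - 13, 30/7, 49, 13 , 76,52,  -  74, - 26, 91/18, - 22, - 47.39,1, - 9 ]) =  [  -  74, - 47.39, - 26,-22, - 13, - 9,1, 30/7,91/18, 13, 49, 52, 76]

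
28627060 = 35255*812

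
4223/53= 4223/53  =  79.68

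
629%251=127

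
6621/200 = 6621/200 = 33.10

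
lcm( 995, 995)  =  995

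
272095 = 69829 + 202266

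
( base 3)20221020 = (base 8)11677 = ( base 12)2B13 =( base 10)5055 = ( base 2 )1001110111111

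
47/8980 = 47/8980 = 0.01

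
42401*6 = 254406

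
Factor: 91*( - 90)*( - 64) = 524160 = 2^7*3^2 *5^1*7^1*13^1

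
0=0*44483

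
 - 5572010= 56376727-61948737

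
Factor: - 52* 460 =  - 2^4*5^1*13^1 * 23^1 = - 23920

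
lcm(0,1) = 0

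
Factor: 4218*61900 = 261094200 =2^3*3^1*5^2 * 19^1*37^1 * 619^1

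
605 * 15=9075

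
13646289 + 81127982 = 94774271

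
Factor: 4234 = 2^1*29^1*73^1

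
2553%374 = 309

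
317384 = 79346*4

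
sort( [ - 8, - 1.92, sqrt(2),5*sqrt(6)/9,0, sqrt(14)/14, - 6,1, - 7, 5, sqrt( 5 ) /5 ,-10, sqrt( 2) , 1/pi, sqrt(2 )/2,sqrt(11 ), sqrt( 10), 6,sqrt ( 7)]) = [-10,-8, - 7, - 6, - 1.92,0,sqrt(14)/14, 1/pi, sqrt(5)/5, sqrt(2)/2,1, 5*sqrt( 6 )/9,  sqrt( 2 ), sqrt ( 2 ), sqrt(7 ), sqrt( 10),sqrt( 11 ), 5, 6]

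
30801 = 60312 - 29511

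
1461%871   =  590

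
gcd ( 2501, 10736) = 61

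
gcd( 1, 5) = 1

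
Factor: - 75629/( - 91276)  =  2^( - 2) * 19^( - 1 )*1201^( - 1 )*75629^1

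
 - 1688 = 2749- 4437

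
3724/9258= 1862/4629 = 0.40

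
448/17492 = 112/4373=0.03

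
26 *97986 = 2547636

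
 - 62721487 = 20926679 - 83648166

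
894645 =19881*45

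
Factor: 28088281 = 13^1*47^1*45971^1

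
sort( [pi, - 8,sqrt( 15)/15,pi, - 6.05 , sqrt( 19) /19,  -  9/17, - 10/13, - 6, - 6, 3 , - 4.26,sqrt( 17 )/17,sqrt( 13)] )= [- 8, - 6.05, - 6, - 6, - 4.26 , - 10/13 , - 9/17, sqrt(19) /19,sqrt( 17)/17,sqrt( 15 )/15, 3,pi , pi,sqrt(13 ) ] 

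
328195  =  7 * 46885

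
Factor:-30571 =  - 19^1*1609^1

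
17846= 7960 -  - 9886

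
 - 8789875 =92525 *( - 95 ) 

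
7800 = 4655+3145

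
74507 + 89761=164268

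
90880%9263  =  7513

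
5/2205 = 1/441 = 0.00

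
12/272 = 3/68 = 0.04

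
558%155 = 93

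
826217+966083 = 1792300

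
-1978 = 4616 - 6594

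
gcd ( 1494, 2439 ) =9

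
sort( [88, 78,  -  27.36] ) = [ - 27.36, 78,88 ]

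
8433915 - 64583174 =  - 56149259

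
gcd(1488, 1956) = 12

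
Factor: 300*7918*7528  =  2^6*3^1*5^2*37^1*107^1 * 941^1= 17882011200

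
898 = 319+579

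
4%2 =0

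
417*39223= 16355991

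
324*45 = 14580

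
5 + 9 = 14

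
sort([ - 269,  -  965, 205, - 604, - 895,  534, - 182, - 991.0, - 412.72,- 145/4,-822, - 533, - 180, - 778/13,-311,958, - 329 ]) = [ - 991.0, - 965, - 895, - 822,-604, - 533, - 412.72, - 329, - 311, - 269, - 182, - 180,-778/13,  -  145/4,205,  534,958] 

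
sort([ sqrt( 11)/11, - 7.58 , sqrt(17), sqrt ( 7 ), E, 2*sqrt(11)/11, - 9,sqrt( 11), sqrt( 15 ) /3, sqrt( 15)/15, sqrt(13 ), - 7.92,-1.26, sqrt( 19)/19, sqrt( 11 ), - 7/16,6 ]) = [ - 9, - 7.92, - 7.58 ,-1.26, - 7/16,  sqrt( 19 )/19, sqrt ( 15) /15, sqrt( 11 )/11,2*sqrt( 11) /11, sqrt( 15 ) /3, sqrt(7 ),E,sqrt(11), sqrt(11),sqrt( 13), sqrt( 17), 6]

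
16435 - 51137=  -34702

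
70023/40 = 1750+ 23/40 = 1750.58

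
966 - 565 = 401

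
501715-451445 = 50270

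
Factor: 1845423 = 3^4*22783^1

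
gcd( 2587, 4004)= 13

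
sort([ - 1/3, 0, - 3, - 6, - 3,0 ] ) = [ - 6, - 3,-3,  -  1/3,0,0]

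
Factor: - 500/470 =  - 2^1 * 5^2*47^( - 1 ) = -50/47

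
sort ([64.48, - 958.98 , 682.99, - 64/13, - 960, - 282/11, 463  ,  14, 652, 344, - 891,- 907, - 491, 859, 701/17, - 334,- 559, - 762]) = [ - 960, - 958.98, - 907, - 891, - 762, - 559 , - 491, - 334, -282/11, - 64/13 , 14, 701/17, 64.48, 344,463, 652, 682.99,859 ]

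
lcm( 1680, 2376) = 166320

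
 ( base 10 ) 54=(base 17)33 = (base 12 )46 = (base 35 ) 1J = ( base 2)110110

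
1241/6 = 1241/6 = 206.83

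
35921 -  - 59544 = 95465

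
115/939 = 115/939=0.12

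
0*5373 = 0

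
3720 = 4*930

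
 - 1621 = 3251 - 4872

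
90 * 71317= 6418530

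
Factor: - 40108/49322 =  - 74/91 = -2^1 *7^(-1)*13^( - 1)*37^1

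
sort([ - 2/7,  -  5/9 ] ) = [ - 5/9,-2/7]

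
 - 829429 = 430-829859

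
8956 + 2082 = 11038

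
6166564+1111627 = 7278191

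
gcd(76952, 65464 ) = 8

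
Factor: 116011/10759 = 29^( - 1 )*53^(-1 )* 16573^1 = 16573/1537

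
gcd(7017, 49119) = 7017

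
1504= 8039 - 6535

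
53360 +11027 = 64387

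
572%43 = 13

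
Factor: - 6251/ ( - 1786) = 2^( - 1) * 7^1 = 7/2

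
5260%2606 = 48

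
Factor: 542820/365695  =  996/671 = 2^2*3^1*11^( - 1)*61^( - 1)*83^1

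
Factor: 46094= 2^1 * 19^1*1213^1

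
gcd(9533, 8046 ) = 1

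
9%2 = 1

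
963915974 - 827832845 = 136083129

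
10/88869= 10/88869=0.00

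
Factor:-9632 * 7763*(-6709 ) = 2^5 * 7^2*43^1 * 1109^1*6709^1 = 501653506144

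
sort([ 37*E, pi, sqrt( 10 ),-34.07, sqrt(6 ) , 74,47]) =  [ - 34.07, sqrt( 6),pi, sqrt (10 ), 47,74, 37 * E] 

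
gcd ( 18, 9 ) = 9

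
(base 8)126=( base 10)86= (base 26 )38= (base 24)3e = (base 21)42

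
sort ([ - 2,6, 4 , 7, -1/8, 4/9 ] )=[-2, - 1/8, 4/9, 4, 6, 7]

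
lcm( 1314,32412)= 97236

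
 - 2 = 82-84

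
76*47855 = 3636980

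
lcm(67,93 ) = 6231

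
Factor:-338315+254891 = -83424= -  2^5 *3^1*11^1*79^1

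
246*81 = 19926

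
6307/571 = 6307/571= 11.05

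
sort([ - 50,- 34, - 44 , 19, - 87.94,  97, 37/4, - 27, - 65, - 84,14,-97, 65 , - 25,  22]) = [-97,  -  87.94,-84, - 65, - 50, - 44, - 34, - 27, - 25, 37/4,14,19,22, 65, 97]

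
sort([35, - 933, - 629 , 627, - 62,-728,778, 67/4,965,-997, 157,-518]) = [ - 997,- 933, - 728 , - 629,-518, - 62, 67/4,35, 157, 627,778,965]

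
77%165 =77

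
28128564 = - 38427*(-732 )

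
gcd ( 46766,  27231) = 1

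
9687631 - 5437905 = 4249726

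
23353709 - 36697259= - 13343550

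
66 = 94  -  28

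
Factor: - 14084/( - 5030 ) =14/5 = 2^1*5^( - 1 ) * 7^1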